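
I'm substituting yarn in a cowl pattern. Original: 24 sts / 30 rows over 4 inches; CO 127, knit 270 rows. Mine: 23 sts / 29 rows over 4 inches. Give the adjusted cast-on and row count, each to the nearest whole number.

Stitches: 127 × 23/24 = 121.71 → 122.
Rows: 270 × 29/30 = 261.00 → 261.

Cast on 122 stitches; work 261 rows.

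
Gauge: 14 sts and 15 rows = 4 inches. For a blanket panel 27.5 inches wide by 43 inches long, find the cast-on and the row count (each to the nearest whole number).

Stitch gauge = 14/4 = 3.5 sts/in; 27.5 × 3.5 = 96.25 → 96 sts.
Row gauge = 15/4 = 3.75 rows/in; 43 × 3.75 = 161.25 → 161 rows.

Cast on 96 stitches and work 161 rows.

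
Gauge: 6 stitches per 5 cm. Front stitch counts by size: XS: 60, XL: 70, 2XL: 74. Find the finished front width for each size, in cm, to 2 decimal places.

6/5 = 1.2 sts per cm.
XS: 60 / 1.2 = 50.000 → 50.00 cm.
XL: 70 / 1.2 = 58.333 → 58.33 cm.
2XL: 74 / 1.2 = 61.667 → 61.67 cm.

XS 50.00 cm; XL 58.33 cm; 2XL 61.67 cm.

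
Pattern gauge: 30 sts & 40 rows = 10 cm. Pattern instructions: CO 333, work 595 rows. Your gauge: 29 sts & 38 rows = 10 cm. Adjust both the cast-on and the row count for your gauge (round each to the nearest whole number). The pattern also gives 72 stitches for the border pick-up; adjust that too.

Cast on 322 stitches; work 565 rows; border pick-up 70 stitches.

Stitches: 333 × 29/30 = 321.90 → 322.
Rows: 595 × 38/40 = 565.25 → 565.
border pick-up: 72 × 29/30 = 69.60 → 70.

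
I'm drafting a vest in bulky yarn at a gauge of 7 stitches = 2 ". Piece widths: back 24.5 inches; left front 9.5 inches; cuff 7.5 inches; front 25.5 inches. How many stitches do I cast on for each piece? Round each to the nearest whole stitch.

Rate = 7/2 = 3.5 sts per in.
back: 24.5 × 3.5 = 85.75 → 86.
left front: 9.5 × 3.5 = 33.25 → 33.
cuff: 7.5 × 3.5 = 26.25 → 26.
front: 25.5 × 3.5 = 89.25 → 89.

back 86; left front 33; cuff 26; front 89.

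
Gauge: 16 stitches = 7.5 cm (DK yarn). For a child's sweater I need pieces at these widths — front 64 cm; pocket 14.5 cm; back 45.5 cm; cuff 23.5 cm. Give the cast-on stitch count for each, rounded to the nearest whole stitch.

front 137; pocket 31; back 97; cuff 50.

Rate = 16/7.5 = 2.133 sts per cm.
front: 64 × 2.133 = 136.53 → 137.
pocket: 14.5 × 2.133 = 30.93 → 31.
back: 45.5 × 2.133 = 97.07 → 97.
cuff: 23.5 × 2.133 = 50.13 → 50.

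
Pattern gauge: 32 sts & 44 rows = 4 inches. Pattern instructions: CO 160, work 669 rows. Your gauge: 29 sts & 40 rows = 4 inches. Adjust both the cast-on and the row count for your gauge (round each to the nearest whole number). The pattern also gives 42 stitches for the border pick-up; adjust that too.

Cast on 145 stitches; work 608 rows; border pick-up 38 stitches.

Stitches: 160 × 29/32 = 145.00 → 145.
Rows: 669 × 40/44 = 608.18 → 608.
border pick-up: 42 × 29/32 = 38.06 → 38.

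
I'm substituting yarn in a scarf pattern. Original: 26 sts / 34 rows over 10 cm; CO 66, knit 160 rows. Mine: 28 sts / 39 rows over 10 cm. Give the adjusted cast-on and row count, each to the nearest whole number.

Stitches: 66 × 28/26 = 71.08 → 71.
Rows: 160 × 39/34 = 183.53 → 184.

Cast on 71 stitches; work 184 rows.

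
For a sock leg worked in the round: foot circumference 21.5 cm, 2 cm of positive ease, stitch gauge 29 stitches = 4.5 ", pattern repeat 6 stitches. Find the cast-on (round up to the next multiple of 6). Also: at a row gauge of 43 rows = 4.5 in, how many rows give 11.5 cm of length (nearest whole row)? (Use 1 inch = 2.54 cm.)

Cast on 60 stitches; work 43 rows.

Finished = 21.5 + 2 = 23.5 cm.
23.5 cm × 1/2.54 = 9.25 inches.
29/4.5 = 6.444 sts per in; 9.25 × 6.444 = 59.62 sts.
Next multiple of 6 → 60.
11.5 cm = 4.53 inches; × 9.556 = 43.26 → 43 rows.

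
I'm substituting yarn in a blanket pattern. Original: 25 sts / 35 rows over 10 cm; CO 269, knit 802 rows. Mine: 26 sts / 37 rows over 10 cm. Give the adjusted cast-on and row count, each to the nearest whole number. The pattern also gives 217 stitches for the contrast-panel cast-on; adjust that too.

Cast on 280 stitches; work 848 rows; contrast-panel cast-on 226 stitches.

Stitches: 269 × 26/25 = 279.76 → 280.
Rows: 802 × 37/35 = 847.83 → 848.
contrast-panel cast-on: 217 × 26/25 = 225.68 → 226.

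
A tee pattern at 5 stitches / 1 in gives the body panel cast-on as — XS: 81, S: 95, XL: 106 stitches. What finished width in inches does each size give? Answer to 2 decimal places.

5/1 = 5 sts per in.
XS: 81 / 5 = 16.200 → 16.20 in.
S: 95 / 5 = 19.000 → 19.00 in.
XL: 106 / 5 = 21.200 → 21.20 in.

XS 16.20 inches; S 19.00 inches; XL 21.20 inches.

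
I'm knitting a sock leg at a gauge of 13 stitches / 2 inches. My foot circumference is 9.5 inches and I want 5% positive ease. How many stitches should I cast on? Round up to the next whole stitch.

Finished = 9.5 × 1.05 = 9.97 in.
13 / 2 = 6.5 sts per inch.
9.97 × 6.5 = 64.84 sts.
→ 65 sts.

Cast on 65 stitches.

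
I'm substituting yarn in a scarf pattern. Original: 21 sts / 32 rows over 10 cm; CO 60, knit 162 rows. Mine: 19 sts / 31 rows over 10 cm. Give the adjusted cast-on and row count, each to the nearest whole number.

Cast on 54 stitches; work 157 rows.

Stitches: 60 × 19/21 = 54.29 → 54.
Rows: 162 × 31/32 = 156.94 → 157.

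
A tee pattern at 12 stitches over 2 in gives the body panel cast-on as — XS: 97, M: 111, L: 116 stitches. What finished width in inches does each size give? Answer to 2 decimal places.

XS 16.17 inches; M 18.50 inches; L 19.33 inches.

12/2 = 6 sts per in.
XS: 97 / 6 = 16.167 → 16.17 in.
M: 111 / 6 = 18.500 → 18.50 in.
L: 116 / 6 = 19.333 → 19.33 in.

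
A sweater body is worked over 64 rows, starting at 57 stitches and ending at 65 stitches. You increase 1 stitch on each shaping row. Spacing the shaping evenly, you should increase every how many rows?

Increase every 8th row.

Stitches to add: |65 − 57| = 8.
Shaping rows needed: 8 / 1 = 8.
64 rows / 8 = every 8 rows.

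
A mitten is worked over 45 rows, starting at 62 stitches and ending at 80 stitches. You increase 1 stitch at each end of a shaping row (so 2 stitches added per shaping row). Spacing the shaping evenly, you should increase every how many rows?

Increase every 5th row.

Stitches to add: |80 − 62| = 18.
Shaping rows needed: 18 / 2 = 9.
45 rows / 9 = every 5 rows.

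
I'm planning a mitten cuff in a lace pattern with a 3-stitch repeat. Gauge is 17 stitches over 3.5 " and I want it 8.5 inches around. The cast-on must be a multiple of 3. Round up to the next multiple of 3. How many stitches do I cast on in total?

17 / 3.5 = 4.857 sts per inch.
8.5 × 4.857 = 41.29 sts.
Next multiple of 3: 42.

Cast on 42 stitches.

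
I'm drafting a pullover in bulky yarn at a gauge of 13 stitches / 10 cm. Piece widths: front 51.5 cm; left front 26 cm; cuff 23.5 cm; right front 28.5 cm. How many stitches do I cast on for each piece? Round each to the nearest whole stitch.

front 67; left front 34; cuff 31; right front 37.

Rate = 13/10 = 1.3 sts per cm.
front: 51.5 × 1.3 = 66.95 → 67.
left front: 26 × 1.3 = 33.80 → 34.
cuff: 23.5 × 1.3 = 30.55 → 31.
right front: 28.5 × 1.3 = 37.05 → 37.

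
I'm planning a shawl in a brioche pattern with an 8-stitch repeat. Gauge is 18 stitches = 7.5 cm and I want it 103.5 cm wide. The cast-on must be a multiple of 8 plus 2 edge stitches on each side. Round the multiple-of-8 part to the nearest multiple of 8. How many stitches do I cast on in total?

Cast on 252 stitches.

18 / 7.5 = 2.4 sts per cm.
103.5 × 2.4 = 248.40 sts.
Less 4 edge sts → 244.40 for the repeat.
Nearest multiple of 8: 248.
Add back 4 edge sts → 252.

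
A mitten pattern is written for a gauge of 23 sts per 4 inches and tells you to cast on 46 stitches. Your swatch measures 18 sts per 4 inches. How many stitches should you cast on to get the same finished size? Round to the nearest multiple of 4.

Scale factor = 18 / 23 = 0.783.
46 × 18 / 23 = 36.00 sts.

Cast on 36 stitches.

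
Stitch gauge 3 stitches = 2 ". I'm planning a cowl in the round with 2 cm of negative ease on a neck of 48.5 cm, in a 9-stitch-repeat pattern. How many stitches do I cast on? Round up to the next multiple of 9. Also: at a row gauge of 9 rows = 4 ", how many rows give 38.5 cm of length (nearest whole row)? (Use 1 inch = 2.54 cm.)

Finished = 48.5 − 2 = 46.5 cm.
46.5 cm × 1/2.54 = 18.31 inches.
3/2 = 1.5 sts per in; 18.31 × 1.5 = 27.46 sts.
Next multiple of 9 → 36.
38.5 cm = 15.16 inches; × 2.25 = 34.10 → 34 rows.

Cast on 36 stitches; work 34 rows.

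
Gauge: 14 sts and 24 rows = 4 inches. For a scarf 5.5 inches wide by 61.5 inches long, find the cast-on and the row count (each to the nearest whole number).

Stitch gauge = 14/4 = 3.5 sts/in; 5.5 × 3.5 = 19.25 → 19 sts.
Row gauge = 24/4 = 6 rows/in; 61.5 × 6 = 369.00 → 369 rows.

Cast on 19 stitches and work 369 rows.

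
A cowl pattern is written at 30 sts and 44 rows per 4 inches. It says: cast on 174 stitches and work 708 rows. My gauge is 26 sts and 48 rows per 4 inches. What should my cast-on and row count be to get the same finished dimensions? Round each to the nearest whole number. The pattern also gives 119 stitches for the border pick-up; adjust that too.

Cast on 151 stitches; work 772 rows; border pick-up 103 stitches.

Stitches: 174 × 26/30 = 150.80 → 151.
Rows: 708 × 48/44 = 772.36 → 772.
border pick-up: 119 × 26/30 = 103.13 → 103.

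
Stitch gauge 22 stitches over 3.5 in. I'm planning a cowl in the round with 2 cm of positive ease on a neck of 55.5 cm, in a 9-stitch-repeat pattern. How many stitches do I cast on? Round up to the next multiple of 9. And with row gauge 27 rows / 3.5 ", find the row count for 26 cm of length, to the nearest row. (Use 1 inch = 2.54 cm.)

Finished = 55.5 + 2 = 57.5 cm.
57.5 cm × 1/2.54 = 22.64 inches.
22/3.5 = 6.286 sts per in; 22.64 × 6.286 = 142.29 sts.
Next multiple of 9 → 144.
26 cm = 10.24 inches; × 7.714 = 78.97 → 79 rows.

Cast on 144 stitches; work 79 rows.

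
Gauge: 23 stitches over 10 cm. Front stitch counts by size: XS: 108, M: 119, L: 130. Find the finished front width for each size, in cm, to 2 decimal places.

23/10 = 2.3 sts per cm.
XS: 108 / 2.3 = 46.957 → 46.96 cm.
M: 119 / 2.3 = 51.739 → 51.74 cm.
L: 130 / 2.3 = 56.522 → 56.52 cm.

XS 46.96 cm; M 51.74 cm; L 56.52 cm.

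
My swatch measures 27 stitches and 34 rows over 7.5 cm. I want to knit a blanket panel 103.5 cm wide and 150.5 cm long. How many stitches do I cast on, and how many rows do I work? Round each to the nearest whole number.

Cast on 373 stitches and work 682 rows.

Stitch gauge = 27/7.5 = 3.6 sts/cm; 103.5 × 3.6 = 372.60 → 373 sts.
Row gauge = 34/7.5 = 4.533 rows/cm; 150.5 × 4.533 = 682.27 → 682 rows.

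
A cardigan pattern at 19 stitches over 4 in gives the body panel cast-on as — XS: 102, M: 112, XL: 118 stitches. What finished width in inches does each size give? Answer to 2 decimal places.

19/4 = 4.75 sts per in.
XS: 102 / 4.75 = 21.474 → 21.47 in.
M: 112 / 4.75 = 23.579 → 23.58 in.
XL: 118 / 4.75 = 24.842 → 24.84 in.

XS 21.47 inches; M 23.58 inches; XL 24.84 inches.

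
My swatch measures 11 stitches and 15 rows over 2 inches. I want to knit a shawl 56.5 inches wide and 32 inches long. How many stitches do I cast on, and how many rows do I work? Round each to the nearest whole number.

Stitch gauge = 11/2 = 5.5 sts/in; 56.5 × 5.5 = 310.75 → 311 sts.
Row gauge = 15/2 = 7.5 rows/in; 32 × 7.5 = 240.00 → 240 rows.

Cast on 311 stitches and work 240 rows.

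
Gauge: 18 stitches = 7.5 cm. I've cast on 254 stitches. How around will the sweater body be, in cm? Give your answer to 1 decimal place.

18 stitches / 7.5 cm = 2.4 stitches per cm.
254 / 2.4 = 105.83 cm.

105.8 cm.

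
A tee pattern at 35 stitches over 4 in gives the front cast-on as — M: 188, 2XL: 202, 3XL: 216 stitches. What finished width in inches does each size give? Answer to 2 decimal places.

35/4 = 8.75 sts per in.
M: 188 / 8.75 = 21.486 → 21.49 in.
2XL: 202 / 8.75 = 23.086 → 23.09 in.
3XL: 216 / 8.75 = 24.686 → 24.69 in.

M 21.49 inches; 2XL 23.09 inches; 3XL 24.69 inches.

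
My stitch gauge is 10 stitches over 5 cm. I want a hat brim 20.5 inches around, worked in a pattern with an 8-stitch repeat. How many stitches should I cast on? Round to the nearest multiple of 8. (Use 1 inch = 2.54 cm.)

20.5 in = 20.5 × 2.54 = 52.07 cm.
10 / 5 = 2 sts/cm.
52.07 × 2 = 104.14 sts.
→ 104.

CO 104 sts.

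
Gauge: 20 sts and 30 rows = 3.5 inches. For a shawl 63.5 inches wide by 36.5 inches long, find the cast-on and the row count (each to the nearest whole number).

Cast on 363 stitches and work 313 rows.

Stitch gauge = 20/3.5 = 5.714 sts/in; 63.5 × 5.714 = 362.86 → 363 sts.
Row gauge = 30/3.5 = 8.571 rows/in; 36.5 × 8.571 = 312.86 → 313 rows.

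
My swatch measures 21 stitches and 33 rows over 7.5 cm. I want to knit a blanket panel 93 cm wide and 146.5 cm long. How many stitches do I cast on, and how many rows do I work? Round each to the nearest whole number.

Cast on 260 stitches and work 645 rows.

Stitch gauge = 21/7.5 = 2.8 sts/cm; 93 × 2.8 = 260.40 → 260 sts.
Row gauge = 33/7.5 = 4.4 rows/cm; 146.5 × 4.4 = 644.60 → 645 rows.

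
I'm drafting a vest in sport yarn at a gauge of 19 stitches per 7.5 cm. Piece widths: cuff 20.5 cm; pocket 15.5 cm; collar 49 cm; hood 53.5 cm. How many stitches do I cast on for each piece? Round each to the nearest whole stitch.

Rate = 19/7.5 = 2.533 sts per cm.
cuff: 20.5 × 2.533 = 51.93 → 52.
pocket: 15.5 × 2.533 = 39.27 → 39.
collar: 49 × 2.533 = 124.13 → 124.
hood: 53.5 × 2.533 = 135.53 → 136.

cuff 52; pocket 39; collar 124; hood 136.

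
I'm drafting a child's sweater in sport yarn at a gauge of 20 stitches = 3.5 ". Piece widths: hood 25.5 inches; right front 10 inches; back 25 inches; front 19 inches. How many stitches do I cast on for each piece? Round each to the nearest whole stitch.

Rate = 20/3.5 = 5.714 sts per in.
hood: 25.5 × 5.714 = 145.71 → 146.
right front: 10 × 5.714 = 57.14 → 57.
back: 25 × 5.714 = 142.86 → 143.
front: 19 × 5.714 = 108.57 → 109.

hood 146; right front 57; back 143; front 109.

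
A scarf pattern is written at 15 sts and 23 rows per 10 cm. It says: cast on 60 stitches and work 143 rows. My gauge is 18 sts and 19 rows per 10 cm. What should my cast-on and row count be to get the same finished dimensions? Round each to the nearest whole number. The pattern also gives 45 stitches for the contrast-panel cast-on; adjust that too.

Stitches: 60 × 18/15 = 72.00 → 72.
Rows: 143 × 19/23 = 118.13 → 118.
contrast-panel cast-on: 45 × 18/15 = 54.00 → 54.

Cast on 72 stitches; work 118 rows; contrast-panel cast-on 54 stitches.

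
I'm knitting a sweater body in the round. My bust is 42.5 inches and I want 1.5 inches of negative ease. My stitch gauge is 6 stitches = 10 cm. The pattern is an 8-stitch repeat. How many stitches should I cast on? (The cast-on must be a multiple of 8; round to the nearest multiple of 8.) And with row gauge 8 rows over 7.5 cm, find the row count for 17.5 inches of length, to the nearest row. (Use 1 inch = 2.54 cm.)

Cast on 64 stitches; work 47 rows.

Finished = 42.5 − 1.5 = 41 inches.
41 inches × 2.54 = 104.14 cm.
6/10 = 0.6 sts per cm; 104.14 × 0.6 = 62.48 sts.
Nearest multiple of 8 → 64.
17.5 inches = 44.45 cm; × 1.067 = 47.41 → 47 rows.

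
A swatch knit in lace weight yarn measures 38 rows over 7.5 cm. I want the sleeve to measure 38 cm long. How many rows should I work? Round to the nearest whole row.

38 rows / 7.5 cm = 5.067 rows per cm.
38 × 5.067 = 192.53 rows.
Round to nearest → 193.

Knit 193 rows.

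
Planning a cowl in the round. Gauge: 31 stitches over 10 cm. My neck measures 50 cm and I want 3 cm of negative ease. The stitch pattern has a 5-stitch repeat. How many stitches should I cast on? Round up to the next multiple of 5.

Finished = 50 − 3 = 47 cm.
31 / 10 = 3.1 sts/cm.
47 × 3.1 = 145.70 sts.
Next multiple of 5: 150.

CO 150 sts.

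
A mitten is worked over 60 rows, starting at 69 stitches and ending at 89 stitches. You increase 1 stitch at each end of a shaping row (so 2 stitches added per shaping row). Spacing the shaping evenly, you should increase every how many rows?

Increase every 6th row.

Stitches to add: |89 − 69| = 20.
Shaping rows needed: 20 / 2 = 10.
60 rows / 10 = every 6 rows.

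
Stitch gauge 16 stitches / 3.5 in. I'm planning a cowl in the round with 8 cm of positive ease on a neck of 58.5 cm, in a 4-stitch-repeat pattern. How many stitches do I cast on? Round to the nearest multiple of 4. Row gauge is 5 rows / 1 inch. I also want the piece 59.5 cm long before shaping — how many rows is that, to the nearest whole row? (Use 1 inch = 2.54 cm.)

Cast on 120 stitches; work 117 rows.

Finished = 58.5 + 8 = 66.5 cm.
66.5 cm × 1/2.54 = 26.18 inches.
16/3.5 = 4.571 sts per in; 26.18 × 4.571 = 119.69 sts.
Nearest multiple of 4 → 120.
59.5 cm = 23.43 inches; × 5 = 117.13 → 117 rows.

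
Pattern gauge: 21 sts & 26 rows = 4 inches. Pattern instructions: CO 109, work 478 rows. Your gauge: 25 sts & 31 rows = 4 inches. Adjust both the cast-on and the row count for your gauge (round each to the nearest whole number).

Cast on 130 stitches; work 570 rows.

Stitches: 109 × 25/21 = 129.76 → 130.
Rows: 478 × 31/26 = 569.92 → 570.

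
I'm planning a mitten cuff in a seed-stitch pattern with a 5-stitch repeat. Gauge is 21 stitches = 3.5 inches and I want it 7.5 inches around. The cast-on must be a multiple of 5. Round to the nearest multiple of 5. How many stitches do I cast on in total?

CO 45 sts.

21 / 3.5 = 6 sts per inch.
7.5 × 6 = 45.00 sts.
Nearest multiple of 5: 45.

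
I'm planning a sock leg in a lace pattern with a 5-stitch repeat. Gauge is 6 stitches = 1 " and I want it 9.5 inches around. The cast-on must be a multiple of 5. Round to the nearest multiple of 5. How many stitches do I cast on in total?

55 stitches.

6 / 1 = 6 sts per inch.
9.5 × 6 = 57.00 sts.
Nearest multiple of 5: 55.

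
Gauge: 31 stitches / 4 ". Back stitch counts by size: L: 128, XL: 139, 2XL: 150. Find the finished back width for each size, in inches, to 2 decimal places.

L 16.52 inches; XL 17.94 inches; 2XL 19.35 inches.

31/4 = 7.75 sts per in.
L: 128 / 7.75 = 16.516 → 16.52 in.
XL: 139 / 7.75 = 17.935 → 17.94 in.
2XL: 150 / 7.75 = 19.355 → 19.35 in.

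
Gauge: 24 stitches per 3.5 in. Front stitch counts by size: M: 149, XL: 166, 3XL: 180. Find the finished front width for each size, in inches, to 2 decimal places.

M 21.73 inches; XL 24.21 inches; 3XL 26.25 inches.

24/3.5 = 6.857 sts per in.
M: 149 / 6.857 = 21.729 → 21.73 in.
XL: 166 / 6.857 = 24.208 → 24.21 in.
3XL: 180 / 6.857 = 26.250 → 26.25 in.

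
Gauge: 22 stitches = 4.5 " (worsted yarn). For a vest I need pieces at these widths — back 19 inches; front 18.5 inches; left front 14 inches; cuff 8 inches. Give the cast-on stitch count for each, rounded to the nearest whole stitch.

Rate = 22/4.5 = 4.889 sts per in.
back: 19 × 4.889 = 92.89 → 93.
front: 18.5 × 4.889 = 90.44 → 90.
left front: 14 × 4.889 = 68.44 → 68.
cuff: 8 × 4.889 = 39.11 → 39.

back 93; front 90; left front 68; cuff 39.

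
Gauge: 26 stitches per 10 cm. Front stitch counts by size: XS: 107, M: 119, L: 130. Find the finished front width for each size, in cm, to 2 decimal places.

XS 41.15 cm; M 45.77 cm; L 50.00 cm.

26/10 = 2.6 sts per cm.
XS: 107 / 2.6 = 41.154 → 41.15 cm.
M: 119 / 2.6 = 45.769 → 45.77 cm.
L: 130 / 2.6 = 50.000 → 50.00 cm.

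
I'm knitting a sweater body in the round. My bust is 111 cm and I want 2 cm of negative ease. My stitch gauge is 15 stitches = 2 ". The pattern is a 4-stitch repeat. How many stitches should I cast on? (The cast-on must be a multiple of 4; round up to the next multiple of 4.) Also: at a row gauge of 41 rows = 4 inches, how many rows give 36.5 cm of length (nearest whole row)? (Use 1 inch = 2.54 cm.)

Cast on 324 stitches; work 147 rows.

Finished = 111 − 2 = 109 cm.
109 cm × 1/2.54 = 42.91 inches.
15/2 = 7.5 sts per in; 42.91 × 7.5 = 321.85 sts.
Next multiple of 4 → 324.
36.5 cm = 14.37 inches; × 10.25 = 147.29 → 147 rows.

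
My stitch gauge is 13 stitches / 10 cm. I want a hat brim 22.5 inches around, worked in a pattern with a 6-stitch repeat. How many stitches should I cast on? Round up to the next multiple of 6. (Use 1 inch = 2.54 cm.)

78 stitches.

22.5 in = 22.5 × 2.54 = 57.15 cm.
13 / 10 = 1.3 sts/cm.
57.15 × 1.3 = 74.30 sts.
→ 78.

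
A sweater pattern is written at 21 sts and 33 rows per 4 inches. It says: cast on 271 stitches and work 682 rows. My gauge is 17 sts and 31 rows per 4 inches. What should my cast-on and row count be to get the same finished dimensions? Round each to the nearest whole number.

Cast on 219 stitches; work 641 rows.

Stitches: 271 × 17/21 = 219.38 → 219.
Rows: 682 × 31/33 = 640.67 → 641.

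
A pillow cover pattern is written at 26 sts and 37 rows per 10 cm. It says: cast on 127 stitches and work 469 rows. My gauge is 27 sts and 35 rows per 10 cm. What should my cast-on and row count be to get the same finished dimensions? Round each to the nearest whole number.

Stitches: 127 × 27/26 = 131.88 → 132.
Rows: 469 × 35/37 = 443.65 → 444.

Cast on 132 stitches; work 444 rows.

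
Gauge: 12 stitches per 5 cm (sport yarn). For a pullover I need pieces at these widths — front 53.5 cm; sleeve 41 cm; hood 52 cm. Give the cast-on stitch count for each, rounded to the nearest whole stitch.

Rate = 12/5 = 2.4 sts per cm.
front: 53.5 × 2.4 = 128.40 → 128.
sleeve: 41 × 2.4 = 98.40 → 98.
hood: 52 × 2.4 = 124.80 → 125.

front 128; sleeve 98; hood 125.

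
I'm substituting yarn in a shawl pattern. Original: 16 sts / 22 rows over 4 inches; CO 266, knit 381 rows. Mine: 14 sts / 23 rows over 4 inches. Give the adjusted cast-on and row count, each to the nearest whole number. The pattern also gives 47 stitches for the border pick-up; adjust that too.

Cast on 233 stitches; work 398 rows; border pick-up 41 stitches.

Stitches: 266 × 14/16 = 232.75 → 233.
Rows: 381 × 23/22 = 398.32 → 398.
border pick-up: 47 × 14/16 = 41.12 → 41.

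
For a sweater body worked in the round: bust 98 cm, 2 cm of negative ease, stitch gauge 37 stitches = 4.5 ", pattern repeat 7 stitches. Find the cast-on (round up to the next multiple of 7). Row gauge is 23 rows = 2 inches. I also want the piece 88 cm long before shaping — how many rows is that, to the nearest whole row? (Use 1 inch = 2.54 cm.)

Cast on 315 stitches; work 398 rows.

Finished = 98 − 2 = 96 cm.
96 cm × 1/2.54 = 37.80 inches.
37/4.5 = 8.222 sts per in; 37.80 × 8.222 = 310.76 sts.
Next multiple of 7 → 315.
88 cm = 34.65 inches; × 11.5 = 398.43 → 398 rows.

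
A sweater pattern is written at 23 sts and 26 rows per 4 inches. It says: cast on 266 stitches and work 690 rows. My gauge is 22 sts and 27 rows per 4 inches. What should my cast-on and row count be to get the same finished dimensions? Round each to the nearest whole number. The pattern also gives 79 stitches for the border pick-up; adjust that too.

Cast on 254 stitches; work 717 rows; border pick-up 76 stitches.

Stitches: 266 × 22/23 = 254.43 → 254.
Rows: 690 × 27/26 = 716.54 → 717.
border pick-up: 79 × 22/23 = 75.57 → 76.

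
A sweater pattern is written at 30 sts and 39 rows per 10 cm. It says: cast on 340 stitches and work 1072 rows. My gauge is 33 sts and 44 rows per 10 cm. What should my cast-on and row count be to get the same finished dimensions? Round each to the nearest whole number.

Stitches: 340 × 33/30 = 374.00 → 374.
Rows: 1072 × 44/39 = 1209.44 → 1209.

Cast on 374 stitches; work 1209 rows.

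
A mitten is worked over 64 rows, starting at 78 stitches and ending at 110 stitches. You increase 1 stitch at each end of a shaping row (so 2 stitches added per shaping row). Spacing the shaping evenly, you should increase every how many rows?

Stitches to add: |110 − 78| = 32.
Shaping rows needed: 32 / 2 = 16.
64 rows / 16 = every 4 rows.

Increase every 4th row.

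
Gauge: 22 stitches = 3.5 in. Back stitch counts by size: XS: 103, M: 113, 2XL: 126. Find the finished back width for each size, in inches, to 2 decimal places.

XS 16.39 inches; M 17.98 inches; 2XL 20.05 inches.

22/3.5 = 6.286 sts per in.
XS: 103 / 6.286 = 16.386 → 16.39 in.
M: 113 / 6.286 = 17.977 → 17.98 in.
2XL: 126 / 6.286 = 20.045 → 20.05 in.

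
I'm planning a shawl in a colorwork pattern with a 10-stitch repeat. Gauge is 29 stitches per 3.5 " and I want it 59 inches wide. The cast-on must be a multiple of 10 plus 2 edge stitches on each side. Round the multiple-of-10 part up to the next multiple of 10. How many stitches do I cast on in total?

494 stitches.

29 / 3.5 = 8.286 sts per inch.
59 × 8.286 = 488.86 sts.
Less 4 edge sts → 484.86 for the repeat.
Next multiple of 10: 490.
Add back 4 edge sts → 494.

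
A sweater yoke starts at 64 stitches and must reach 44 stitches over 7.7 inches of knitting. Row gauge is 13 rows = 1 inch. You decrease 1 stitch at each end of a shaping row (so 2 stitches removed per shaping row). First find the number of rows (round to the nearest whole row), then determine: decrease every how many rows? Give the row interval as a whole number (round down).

Rows = 7.7 × 13 = 100.1 → 100 rows.
Stitches to remove: 20 → 10 shaping rows (at 2 st each).
100 / 10 = 10.00 → every 10 rows.

Decrease every 10th row.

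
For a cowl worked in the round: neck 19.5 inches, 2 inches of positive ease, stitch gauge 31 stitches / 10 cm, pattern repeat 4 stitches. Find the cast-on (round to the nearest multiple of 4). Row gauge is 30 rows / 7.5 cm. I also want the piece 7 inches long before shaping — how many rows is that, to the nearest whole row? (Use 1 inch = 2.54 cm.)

Cast on 168 stitches; work 71 rows.

Finished = 19.5 + 2 = 21.5 inches.
21.5 inches × 2.54 = 54.61 cm.
31/10 = 3.1 sts per cm; 54.61 × 3.1 = 169.29 sts.
Nearest multiple of 4 → 168.
7 inches = 17.78 cm; × 4 = 71.12 → 71 rows.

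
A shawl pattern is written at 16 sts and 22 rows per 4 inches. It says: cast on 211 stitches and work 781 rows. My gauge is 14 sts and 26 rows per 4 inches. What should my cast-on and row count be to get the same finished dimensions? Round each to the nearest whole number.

Stitches: 211 × 14/16 = 184.62 → 185.
Rows: 781 × 26/22 = 923.00 → 923.

Cast on 185 stitches; work 923 rows.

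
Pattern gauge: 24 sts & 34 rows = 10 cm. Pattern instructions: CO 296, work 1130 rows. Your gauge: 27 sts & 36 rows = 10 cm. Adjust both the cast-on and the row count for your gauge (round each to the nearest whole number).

Stitches: 296 × 27/24 = 333.00 → 333.
Rows: 1130 × 36/34 = 1196.47 → 1196.

Cast on 333 stitches; work 1196 rows.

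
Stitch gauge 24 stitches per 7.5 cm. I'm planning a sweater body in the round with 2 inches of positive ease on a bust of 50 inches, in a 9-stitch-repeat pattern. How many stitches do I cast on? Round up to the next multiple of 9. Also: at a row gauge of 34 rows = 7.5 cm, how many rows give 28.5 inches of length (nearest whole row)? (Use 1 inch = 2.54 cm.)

Cast on 423 stitches; work 328 rows.

Finished = 50 + 2 = 52 inches.
52 inches × 2.54 = 132.08 cm.
24/7.5 = 3.2 sts per cm; 132.08 × 3.2 = 422.66 sts.
Next multiple of 9 → 423.
28.5 inches = 72.39 cm; × 4.533 = 328.17 → 328 rows.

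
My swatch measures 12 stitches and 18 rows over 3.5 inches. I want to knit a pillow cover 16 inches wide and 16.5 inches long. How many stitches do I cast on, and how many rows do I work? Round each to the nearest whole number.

Cast on 55 stitches and work 85 rows.

Stitch gauge = 12/3.5 = 3.429 sts/in; 16 × 3.429 = 54.86 → 55 sts.
Row gauge = 18/3.5 = 5.143 rows/in; 16.5 × 5.143 = 84.86 → 85 rows.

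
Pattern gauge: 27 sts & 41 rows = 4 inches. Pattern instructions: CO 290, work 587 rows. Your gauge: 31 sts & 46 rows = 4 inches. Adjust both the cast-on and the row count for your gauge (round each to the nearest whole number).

Stitches: 290 × 31/27 = 332.96 → 333.
Rows: 587 × 46/41 = 658.59 → 659.

Cast on 333 stitches; work 659 rows.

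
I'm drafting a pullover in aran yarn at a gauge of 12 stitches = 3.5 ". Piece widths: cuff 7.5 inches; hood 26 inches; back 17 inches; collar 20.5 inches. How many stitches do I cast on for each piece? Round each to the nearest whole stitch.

Rate = 12/3.5 = 3.429 sts per in.
cuff: 7.5 × 3.429 = 25.71 → 26.
hood: 26 × 3.429 = 89.14 → 89.
back: 17 × 3.429 = 58.29 → 58.
collar: 20.5 × 3.429 = 70.29 → 70.

cuff 26; hood 89; back 58; collar 70.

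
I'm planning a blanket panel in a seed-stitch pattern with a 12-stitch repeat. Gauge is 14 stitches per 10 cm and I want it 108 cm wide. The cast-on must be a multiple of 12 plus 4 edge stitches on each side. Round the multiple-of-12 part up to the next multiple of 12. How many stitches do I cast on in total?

Cast on 152 stitches.

14 / 10 = 1.4 sts per cm.
108 × 1.4 = 151.20 sts.
Less 8 edge sts → 143.20 for the repeat.
Next multiple of 12: 144.
Add back 8 edge sts → 152.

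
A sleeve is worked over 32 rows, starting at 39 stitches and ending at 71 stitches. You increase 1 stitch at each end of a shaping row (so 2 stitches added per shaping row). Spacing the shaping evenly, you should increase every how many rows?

Increase every 2nd row.

Stitches to add: |71 − 39| = 32.
Shaping rows needed: 32 / 2 = 16.
32 rows / 16 = every 2 rows.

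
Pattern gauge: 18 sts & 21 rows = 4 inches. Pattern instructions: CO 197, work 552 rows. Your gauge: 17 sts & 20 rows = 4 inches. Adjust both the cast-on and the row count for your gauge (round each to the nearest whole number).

Cast on 186 stitches; work 526 rows.

Stitches: 197 × 17/18 = 186.06 → 186.
Rows: 552 × 20/21 = 525.71 → 526.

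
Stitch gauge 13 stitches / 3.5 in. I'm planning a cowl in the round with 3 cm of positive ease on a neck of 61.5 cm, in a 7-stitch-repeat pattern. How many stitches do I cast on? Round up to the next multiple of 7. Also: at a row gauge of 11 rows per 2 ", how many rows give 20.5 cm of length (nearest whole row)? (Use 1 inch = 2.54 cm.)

Cast on 98 stitches; work 44 rows.

Finished = 61.5 + 3 = 64.5 cm.
64.5 cm × 1/2.54 = 25.39 inches.
13/3.5 = 3.714 sts per in; 25.39 × 3.714 = 94.32 sts.
Next multiple of 7 → 98.
20.5 cm = 8.07 inches; × 5.5 = 44.39 → 44 rows.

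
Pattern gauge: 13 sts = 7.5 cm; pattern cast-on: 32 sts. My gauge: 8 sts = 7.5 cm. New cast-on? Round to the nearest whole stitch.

Scale factor = 8 / 13 = 0.615.
32 × 8 / 13 = 19.69 sts.
→ 20 sts.

CO 20 sts.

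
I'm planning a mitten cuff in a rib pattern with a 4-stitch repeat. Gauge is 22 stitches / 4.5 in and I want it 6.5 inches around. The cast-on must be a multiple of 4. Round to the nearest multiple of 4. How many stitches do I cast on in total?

32 stitches.

22 / 4.5 = 4.889 sts per inch.
6.5 × 4.889 = 31.78 sts.
Nearest multiple of 4: 32.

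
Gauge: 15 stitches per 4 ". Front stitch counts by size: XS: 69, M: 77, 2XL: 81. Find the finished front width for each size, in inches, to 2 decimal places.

15/4 = 3.75 sts per in.
XS: 69 / 3.75 = 18.400 → 18.40 in.
M: 77 / 3.75 = 20.533 → 20.53 in.
2XL: 81 / 3.75 = 21.600 → 21.60 in.

XS 18.40 inches; M 20.53 inches; 2XL 21.60 inches.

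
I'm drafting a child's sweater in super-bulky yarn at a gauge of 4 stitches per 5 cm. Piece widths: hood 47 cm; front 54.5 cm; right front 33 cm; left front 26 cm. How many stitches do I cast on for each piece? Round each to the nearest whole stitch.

Rate = 4/5 = 0.8 sts per cm.
hood: 47 × 0.8 = 37.60 → 38.
front: 54.5 × 0.8 = 43.60 → 44.
right front: 33 × 0.8 = 26.40 → 26.
left front: 26 × 0.8 = 20.80 → 21.

hood 38; front 44; right front 26; left front 21.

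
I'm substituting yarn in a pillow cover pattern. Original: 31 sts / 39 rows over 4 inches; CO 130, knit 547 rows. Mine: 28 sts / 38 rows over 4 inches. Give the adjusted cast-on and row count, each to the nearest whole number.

Stitches: 130 × 28/31 = 117.42 → 117.
Rows: 547 × 38/39 = 532.97 → 533.

Cast on 117 stitches; work 533 rows.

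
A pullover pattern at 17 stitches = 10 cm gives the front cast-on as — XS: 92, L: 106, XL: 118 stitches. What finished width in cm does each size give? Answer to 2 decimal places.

XS 54.12 cm; L 62.35 cm; XL 69.41 cm.

17/10 = 1.7 sts per cm.
XS: 92 / 1.7 = 54.118 → 54.12 cm.
L: 106 / 1.7 = 62.353 → 62.35 cm.
XL: 118 / 1.7 = 69.412 → 69.41 cm.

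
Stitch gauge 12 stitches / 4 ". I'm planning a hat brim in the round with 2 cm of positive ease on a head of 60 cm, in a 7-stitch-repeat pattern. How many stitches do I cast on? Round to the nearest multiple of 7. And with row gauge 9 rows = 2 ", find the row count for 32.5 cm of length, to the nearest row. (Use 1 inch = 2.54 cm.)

Finished = 60 + 2 = 62 cm.
62 cm × 1/2.54 = 24.41 inches.
12/4 = 3 sts per in; 24.41 × 3 = 73.23 sts.
Nearest multiple of 7 → 70.
32.5 cm = 12.80 inches; × 4.5 = 57.58 → 58 rows.

Cast on 70 stitches; work 58 rows.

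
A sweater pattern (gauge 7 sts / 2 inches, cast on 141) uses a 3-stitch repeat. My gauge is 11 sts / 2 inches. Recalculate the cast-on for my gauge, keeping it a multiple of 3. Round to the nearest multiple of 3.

141 × 11 / 7 = 221.57.
Nearest multiple of 3: 222.

CO 222 sts.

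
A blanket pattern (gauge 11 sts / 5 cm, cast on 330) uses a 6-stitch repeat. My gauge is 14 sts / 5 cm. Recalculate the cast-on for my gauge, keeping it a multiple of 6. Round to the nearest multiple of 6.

420 stitches.

330 × 14 / 11 = 420.00.
Nearest multiple of 6: 420.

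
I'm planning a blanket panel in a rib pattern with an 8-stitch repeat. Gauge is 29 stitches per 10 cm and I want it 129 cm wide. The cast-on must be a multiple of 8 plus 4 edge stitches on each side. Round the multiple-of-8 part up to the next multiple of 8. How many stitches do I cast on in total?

Cast on 376 stitches.

29 / 10 = 2.9 sts per cm.
129 × 2.9 = 374.10 sts.
Less 8 edge sts → 366.10 for the repeat.
Next multiple of 8: 368.
Add back 8 edge sts → 376.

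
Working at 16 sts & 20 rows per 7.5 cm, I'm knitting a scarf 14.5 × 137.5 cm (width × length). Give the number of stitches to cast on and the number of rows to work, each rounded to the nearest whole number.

Stitch gauge = 16/7.5 = 2.133 sts/cm; 14.5 × 2.133 = 30.93 → 31 sts.
Row gauge = 20/7.5 = 2.667 rows/cm; 137.5 × 2.667 = 366.67 → 367 rows.

Cast on 31 stitches and work 367 rows.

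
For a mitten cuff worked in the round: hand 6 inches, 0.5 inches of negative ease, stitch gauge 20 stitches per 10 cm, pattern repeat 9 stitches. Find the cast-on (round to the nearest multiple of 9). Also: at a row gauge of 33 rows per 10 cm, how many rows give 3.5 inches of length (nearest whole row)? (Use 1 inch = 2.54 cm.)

Finished = 6 − 0.5 = 5.5 inches.
5.5 inches × 2.54 = 13.97 cm.
20/10 = 2 sts per cm; 13.97 × 2 = 27.94 sts.
Nearest multiple of 9 → 27.
3.5 inches = 8.89 cm; × 3.3 = 29.34 → 29 rows.

Cast on 27 stitches; work 29 rows.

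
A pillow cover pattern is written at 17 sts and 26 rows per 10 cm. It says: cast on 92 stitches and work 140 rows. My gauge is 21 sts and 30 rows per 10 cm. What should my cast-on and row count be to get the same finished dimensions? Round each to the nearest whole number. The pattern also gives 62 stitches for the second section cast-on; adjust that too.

Stitches: 92 × 21/17 = 113.65 → 114.
Rows: 140 × 30/26 = 161.54 → 162.
second section cast-on: 62 × 21/17 = 76.59 → 77.

Cast on 114 stitches; work 162 rows; second section cast-on 77 stitches.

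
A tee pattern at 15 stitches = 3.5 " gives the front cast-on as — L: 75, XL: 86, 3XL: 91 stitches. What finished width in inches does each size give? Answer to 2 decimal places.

L 17.50 inches; XL 20.07 inches; 3XL 21.23 inches.

15/3.5 = 4.286 sts per in.
L: 75 / 4.286 = 17.500 → 17.50 in.
XL: 86 / 4.286 = 20.067 → 20.07 in.
3XL: 91 / 4.286 = 21.233 → 21.23 in.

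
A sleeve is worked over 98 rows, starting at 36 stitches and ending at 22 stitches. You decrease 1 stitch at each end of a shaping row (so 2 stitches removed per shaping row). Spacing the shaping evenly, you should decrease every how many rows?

Stitches to remove: |22 − 36| = 14.
Shaping rows needed: 14 / 2 = 7.
98 rows / 7 = every 14 rows.

Decrease every 14th row.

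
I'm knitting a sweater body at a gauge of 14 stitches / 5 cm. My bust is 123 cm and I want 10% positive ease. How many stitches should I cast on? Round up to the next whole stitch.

Finished = 123 × 1.10 = 135.30 cm.
14 / 5 = 2.8 sts per cm.
135.30 × 2.8 = 378.84 sts.
→ 379 sts.

CO 379 sts.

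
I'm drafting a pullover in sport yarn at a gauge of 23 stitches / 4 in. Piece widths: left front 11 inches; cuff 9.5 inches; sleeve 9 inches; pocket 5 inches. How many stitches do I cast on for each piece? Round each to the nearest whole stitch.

Rate = 23/4 = 5.75 sts per in.
left front: 11 × 5.75 = 63.25 → 63.
cuff: 9.5 × 5.75 = 54.62 → 55.
sleeve: 9 × 5.75 = 51.75 → 52.
pocket: 5 × 5.75 = 28.75 → 29.

left front 63; cuff 55; sleeve 52; pocket 29.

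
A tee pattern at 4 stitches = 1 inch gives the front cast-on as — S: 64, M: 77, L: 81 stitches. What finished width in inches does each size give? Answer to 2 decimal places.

4/1 = 4 sts per in.
S: 64 / 4 = 16.000 → 16.00 in.
M: 77 / 4 = 19.250 → 19.25 in.
L: 81 / 4 = 20.250 → 20.25 in.

S 16.00 inches; M 19.25 inches; L 20.25 inches.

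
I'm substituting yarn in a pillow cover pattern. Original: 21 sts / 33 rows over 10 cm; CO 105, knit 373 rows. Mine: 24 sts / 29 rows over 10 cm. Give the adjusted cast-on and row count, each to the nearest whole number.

Stitches: 105 × 24/21 = 120.00 → 120.
Rows: 373 × 29/33 = 327.79 → 328.

Cast on 120 stitches; work 328 rows.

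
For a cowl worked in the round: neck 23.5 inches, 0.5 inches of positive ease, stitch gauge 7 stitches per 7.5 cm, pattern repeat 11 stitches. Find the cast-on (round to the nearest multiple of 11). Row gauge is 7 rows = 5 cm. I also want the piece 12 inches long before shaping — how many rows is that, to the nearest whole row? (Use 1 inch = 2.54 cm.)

Cast on 55 stitches; work 43 rows.

Finished = 23.5 + 0.5 = 24 inches.
24 inches × 2.54 = 60.96 cm.
7/7.5 = 0.933 sts per cm; 60.96 × 0.933 = 56.90 sts.
Nearest multiple of 11 → 55.
12 inches = 30.48 cm; × 1.4 = 42.67 → 43 rows.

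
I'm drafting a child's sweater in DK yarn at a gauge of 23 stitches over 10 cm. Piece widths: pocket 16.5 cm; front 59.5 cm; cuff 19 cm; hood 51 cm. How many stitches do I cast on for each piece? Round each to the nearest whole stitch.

pocket 38; front 137; cuff 44; hood 117.

Rate = 23/10 = 2.3 sts per cm.
pocket: 16.5 × 2.3 = 37.95 → 38.
front: 59.5 × 2.3 = 136.85 → 137.
cuff: 19 × 2.3 = 43.70 → 44.
hood: 51 × 2.3 = 117.30 → 117.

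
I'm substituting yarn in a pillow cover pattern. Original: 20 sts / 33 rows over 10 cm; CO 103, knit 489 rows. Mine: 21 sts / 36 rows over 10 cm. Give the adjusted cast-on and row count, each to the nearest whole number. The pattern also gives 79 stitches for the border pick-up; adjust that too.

Stitches: 103 × 21/20 = 108.15 → 108.
Rows: 489 × 36/33 = 533.45 → 533.
border pick-up: 79 × 21/20 = 82.95 → 83.

Cast on 108 stitches; work 533 rows; border pick-up 83 stitches.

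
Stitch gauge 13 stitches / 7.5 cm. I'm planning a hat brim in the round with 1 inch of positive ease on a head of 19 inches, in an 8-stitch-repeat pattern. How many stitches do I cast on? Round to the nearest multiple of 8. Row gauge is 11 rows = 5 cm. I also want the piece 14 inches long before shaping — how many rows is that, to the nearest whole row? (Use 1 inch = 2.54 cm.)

Finished = 19 + 1 = 20 inches.
20 inches × 2.54 = 50.80 cm.
13/7.5 = 1.733 sts per cm; 50.80 × 1.733 = 88.05 sts.
Nearest multiple of 8 → 88.
14 inches = 35.56 cm; × 2.2 = 78.23 → 78 rows.

Cast on 88 stitches; work 78 rows.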